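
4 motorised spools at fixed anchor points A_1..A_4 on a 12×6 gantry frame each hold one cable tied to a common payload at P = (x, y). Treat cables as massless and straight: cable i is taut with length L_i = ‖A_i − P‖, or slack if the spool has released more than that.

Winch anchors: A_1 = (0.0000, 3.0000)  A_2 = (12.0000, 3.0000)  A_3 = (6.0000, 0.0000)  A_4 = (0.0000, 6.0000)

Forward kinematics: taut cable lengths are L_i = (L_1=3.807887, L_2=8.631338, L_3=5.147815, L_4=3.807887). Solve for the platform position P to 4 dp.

circle eqns → linear via eq_j − eq_1; set q_j = A_j·A_j − L_j²
q_1 = 0.0000+9.0000−14.5000 = -5.5000
-24.0000·x + 0.0000·y = q_1−q_2 = -84.0000
-12.0000·x + 6.0000·y = q_1−q_3 = -15.0000
0.0000·x − 6.0000·y = q_1−q_4 = -27.0000
solve first two rows → x=3.5000, y=4.5000
check cable 4: ‖A_4−P‖² = 14.5000 ≈ L_4² = 14.5000 ✓

(3.5000, 4.5000)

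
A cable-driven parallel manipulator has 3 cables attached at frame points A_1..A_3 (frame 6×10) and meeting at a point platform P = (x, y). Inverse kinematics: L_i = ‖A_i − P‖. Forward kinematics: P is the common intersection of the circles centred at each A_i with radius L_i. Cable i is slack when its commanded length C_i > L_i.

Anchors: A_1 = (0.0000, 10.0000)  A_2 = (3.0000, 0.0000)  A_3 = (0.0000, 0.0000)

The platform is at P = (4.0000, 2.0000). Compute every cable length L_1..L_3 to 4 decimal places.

L_1 = √((0.0000−4.0000)² + (10.0000−2.0000)²) = 8.9443
L_2 = √((3.0000−4.0000)² + (0.0000−2.0000)²) = 2.2361
L_3 = √((0.0000−4.0000)² + (0.0000−2.0000)²) = 4.4721

(8.9443, 2.2361, 4.4721)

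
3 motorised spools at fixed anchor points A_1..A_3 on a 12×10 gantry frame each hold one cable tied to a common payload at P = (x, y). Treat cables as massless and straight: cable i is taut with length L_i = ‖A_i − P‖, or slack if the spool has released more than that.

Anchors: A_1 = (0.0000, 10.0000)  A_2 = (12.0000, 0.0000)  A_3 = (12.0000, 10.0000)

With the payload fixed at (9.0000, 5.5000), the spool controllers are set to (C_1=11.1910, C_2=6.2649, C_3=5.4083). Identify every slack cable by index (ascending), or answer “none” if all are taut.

1

cable 1: L_1 = ‖A_1−P‖ = 10.0623;  C_1 = 11.1910 → slack
cable 2: L_2 = ‖A_2−P‖ = 6.2650;  C_2 = 6.2649 → taut
cable 3: L_3 = ‖A_3−P‖ = 5.4083;  C_3 = 5.4083 → taut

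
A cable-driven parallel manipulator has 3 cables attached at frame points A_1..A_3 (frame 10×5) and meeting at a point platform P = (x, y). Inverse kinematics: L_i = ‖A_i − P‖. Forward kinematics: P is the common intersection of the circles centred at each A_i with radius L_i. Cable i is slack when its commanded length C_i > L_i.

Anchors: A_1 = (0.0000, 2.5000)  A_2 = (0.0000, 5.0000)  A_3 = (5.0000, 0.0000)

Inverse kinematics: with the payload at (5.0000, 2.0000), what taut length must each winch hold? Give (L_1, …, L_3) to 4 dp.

L_1 = √((0.0000−5.0000)² + (2.5000−2.0000)²) = 5.0249
L_2 = √((0.0000−5.0000)² + (5.0000−2.0000)²) = 5.8310
L_3 = √((5.0000−5.0000)² + (0.0000−2.0000)²) = 2.0000

(5.0249, 5.8310, 2.0000)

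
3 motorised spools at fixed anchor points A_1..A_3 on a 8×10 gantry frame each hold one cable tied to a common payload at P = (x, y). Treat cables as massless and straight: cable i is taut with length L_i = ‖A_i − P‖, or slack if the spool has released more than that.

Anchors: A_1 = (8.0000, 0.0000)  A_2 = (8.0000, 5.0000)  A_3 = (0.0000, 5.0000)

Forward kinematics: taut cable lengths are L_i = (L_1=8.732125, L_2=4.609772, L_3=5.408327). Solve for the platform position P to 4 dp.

circle eqns → linear via eq_j − eq_1; set q_j = A_j·A_j − L_j²
q_1 = 64.0000+0.0000−76.2500 = -12.2500
0.0000·x − 10.0000·y = q_1−q_2 = -80.0000
16.0000·x − 10.0000·y = q_1−q_3 = -8.0000
solve first two rows → x=4.5000, y=8.0000

(4.5000, 8.0000)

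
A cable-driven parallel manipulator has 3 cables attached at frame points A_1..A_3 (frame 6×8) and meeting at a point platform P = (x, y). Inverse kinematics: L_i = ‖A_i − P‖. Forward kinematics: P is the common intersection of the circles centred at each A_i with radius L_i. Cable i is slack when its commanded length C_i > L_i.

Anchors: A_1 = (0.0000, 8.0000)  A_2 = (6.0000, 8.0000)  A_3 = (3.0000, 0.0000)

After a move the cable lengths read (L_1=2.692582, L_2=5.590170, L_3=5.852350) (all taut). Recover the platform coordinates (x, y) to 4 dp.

(1.0000, 5.5000)

expand ‖A_i−P‖²=L_i² and subtract eq 1 (q_i ≔ ‖A_i‖²−L_i²)
q_1 = 0.0000+64.0000−7.2500 = 56.7500
eq1−eq2 → [-12.0000  0.0000]·P = -12.0000
eq1−eq3 → [-6.0000  16.0000]·P = 82.0000
2×2 solve → P = (1.0000, 5.5000)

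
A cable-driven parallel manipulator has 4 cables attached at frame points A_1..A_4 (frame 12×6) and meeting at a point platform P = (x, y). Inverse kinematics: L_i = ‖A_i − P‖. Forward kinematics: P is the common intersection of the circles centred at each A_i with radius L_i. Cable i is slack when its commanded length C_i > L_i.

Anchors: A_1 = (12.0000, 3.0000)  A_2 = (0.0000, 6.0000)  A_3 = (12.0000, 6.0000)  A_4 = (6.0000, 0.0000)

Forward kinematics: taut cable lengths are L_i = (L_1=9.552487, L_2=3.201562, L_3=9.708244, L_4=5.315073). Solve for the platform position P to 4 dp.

(2.5000, 4.0000)

circle eqns → linear via eq_j − eq_1; set k_j = A_j·A_j − L_j²
k_1 = 144.0000+9.0000−91.2500 = 61.7500
24.0000·x − 6.0000·y = k_1−k_2 = 36.0000
0.0000·x − 6.0000·y = k_1−k_3 = -24.0000
12.0000·x + 6.0000·y = k_1−k_4 = 54.0000
solve first two rows → x=2.5000, y=4.0000
check cable 4: ‖A_4−P‖² = 28.2500 ≈ L_4² = 28.2500 ✓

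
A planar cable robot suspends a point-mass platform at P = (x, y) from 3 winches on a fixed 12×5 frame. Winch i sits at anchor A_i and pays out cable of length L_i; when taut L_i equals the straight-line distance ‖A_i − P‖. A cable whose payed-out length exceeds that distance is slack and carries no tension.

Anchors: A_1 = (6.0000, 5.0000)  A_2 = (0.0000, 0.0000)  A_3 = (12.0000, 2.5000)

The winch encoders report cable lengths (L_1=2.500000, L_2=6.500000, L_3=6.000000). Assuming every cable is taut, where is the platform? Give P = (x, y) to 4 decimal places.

circle eqns → linear via eq_j − eq_1; set k_j = A_j·A_j − L_j²
k_1 = 36.0000+25.0000−6.2500 = 54.7500
12.0000·x + 10.0000·y = k_1−k_2 = 97.0000
-12.0000·x + 5.0000·y = k_1−k_3 = -59.5000
solve first two rows → x=6.0000, y=2.5000

(6.0000, 2.5000)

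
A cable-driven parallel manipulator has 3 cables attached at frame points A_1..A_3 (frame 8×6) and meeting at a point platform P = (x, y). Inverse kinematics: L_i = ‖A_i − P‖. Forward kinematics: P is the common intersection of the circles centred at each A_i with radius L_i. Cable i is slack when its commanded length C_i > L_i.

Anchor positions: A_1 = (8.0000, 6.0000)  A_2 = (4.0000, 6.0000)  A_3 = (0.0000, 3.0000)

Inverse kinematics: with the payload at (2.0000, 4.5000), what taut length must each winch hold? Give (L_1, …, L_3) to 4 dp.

cable 1: Δx=6.0000, Δy=1.5000; L_1 = √(Δx²+Δy²) = 6.1847
cable 2: Δx=2.0000, Δy=1.5000; L_2 = √(Δx²+Δy²) = 2.5000
cable 3: Δx=-2.0000, Δy=-1.5000; L_3 = √(Δx²+Δy²) = 2.5000

(6.1847, 2.5000, 2.5000)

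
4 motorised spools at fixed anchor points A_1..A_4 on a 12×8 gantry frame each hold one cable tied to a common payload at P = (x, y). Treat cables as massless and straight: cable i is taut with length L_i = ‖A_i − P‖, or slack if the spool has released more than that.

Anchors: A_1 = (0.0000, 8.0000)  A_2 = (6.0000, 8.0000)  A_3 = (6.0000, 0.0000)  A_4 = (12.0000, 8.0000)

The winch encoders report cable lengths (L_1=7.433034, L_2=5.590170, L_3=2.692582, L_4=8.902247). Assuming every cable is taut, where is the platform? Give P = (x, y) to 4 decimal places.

each cable: (A_i−P)·(A_i−P) = L_i²; let c_i = ‖A_i‖²−L_i²
c_1 = 0.0000+64.0000−55.2500 = 8.7500
row 1: -12.0000x + 0.0000y = -60.0000  (c_2=68.7500)
row 2: -12.0000x + 16.0000y = -20.0000  (c_3=28.7500)
row 3: -24.0000x + 0.0000y = -120.0000  (c_4=128.7500)
Cramer on rows 1–2 → x = 5.0000, y = 2.5000
check cable 4: ‖A_4−P‖² = 79.2500 ≈ L_4² = 79.2500 ✓

(5.0000, 2.5000)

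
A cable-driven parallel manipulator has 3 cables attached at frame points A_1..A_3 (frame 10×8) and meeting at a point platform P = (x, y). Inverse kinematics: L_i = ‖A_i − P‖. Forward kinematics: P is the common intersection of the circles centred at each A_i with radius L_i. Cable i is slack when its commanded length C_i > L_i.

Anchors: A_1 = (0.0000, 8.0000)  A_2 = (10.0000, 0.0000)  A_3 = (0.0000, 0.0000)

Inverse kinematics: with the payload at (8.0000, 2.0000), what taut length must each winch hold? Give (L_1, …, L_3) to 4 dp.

L_1: Δ = A_1−P = (-8.0000, 6.0000) → ‖Δ‖ = √100.0000 = 10.0000
L_2: Δ = A_2−P = (2.0000, -2.0000) → ‖Δ‖ = √8.0000 = 2.8284
L_3: Δ = A_3−P = (-8.0000, -2.0000) → ‖Δ‖ = √68.0000 = 8.2462

(10.0000, 2.8284, 8.2462)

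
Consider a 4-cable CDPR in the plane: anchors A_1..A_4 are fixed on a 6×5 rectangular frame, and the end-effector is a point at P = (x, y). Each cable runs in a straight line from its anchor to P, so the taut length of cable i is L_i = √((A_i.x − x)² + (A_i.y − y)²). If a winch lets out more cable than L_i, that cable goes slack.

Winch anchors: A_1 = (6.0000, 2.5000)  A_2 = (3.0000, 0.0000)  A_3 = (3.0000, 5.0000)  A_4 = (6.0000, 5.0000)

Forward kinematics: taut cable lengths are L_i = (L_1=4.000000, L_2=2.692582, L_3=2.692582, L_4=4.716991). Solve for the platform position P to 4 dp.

(2.0000, 2.5000)

expand ‖A_i−P‖²=L_i² and subtract eq 1 (q_i ≔ ‖A_i‖²−L_i²)
q_1 = 36.0000+6.2500−16.0000 = 26.2500
eq1−eq2 → [6.0000  5.0000]·P = 24.5000
eq1−eq3 → [6.0000  -5.0000]·P = -0.5000
eq1−eq4 → [0.0000  -5.0000]·P = -12.5000
2×2 solve → P = (2.0000, 2.5000)
check cable 4: ‖A_4−P‖² = 22.2500 ≈ L_4² = 22.2500 ✓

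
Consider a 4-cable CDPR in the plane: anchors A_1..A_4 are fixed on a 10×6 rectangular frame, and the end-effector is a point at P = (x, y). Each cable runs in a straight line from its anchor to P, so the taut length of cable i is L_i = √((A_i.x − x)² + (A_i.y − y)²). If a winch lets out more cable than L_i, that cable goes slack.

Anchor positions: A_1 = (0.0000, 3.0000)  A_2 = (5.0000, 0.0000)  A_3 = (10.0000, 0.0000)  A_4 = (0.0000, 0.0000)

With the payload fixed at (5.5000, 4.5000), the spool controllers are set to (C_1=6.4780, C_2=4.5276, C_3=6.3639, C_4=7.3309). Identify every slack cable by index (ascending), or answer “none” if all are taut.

i=1: geometric 5.7009 vs commanded 6.4780 ⇒ slack
i=2: geometric 4.5277 vs commanded 4.5276 ⇒ taut
i=3: geometric 6.3640 vs commanded 6.3639 ⇒ taut
i=4: geometric 7.1063 vs commanded 7.3309 ⇒ slack

1, 4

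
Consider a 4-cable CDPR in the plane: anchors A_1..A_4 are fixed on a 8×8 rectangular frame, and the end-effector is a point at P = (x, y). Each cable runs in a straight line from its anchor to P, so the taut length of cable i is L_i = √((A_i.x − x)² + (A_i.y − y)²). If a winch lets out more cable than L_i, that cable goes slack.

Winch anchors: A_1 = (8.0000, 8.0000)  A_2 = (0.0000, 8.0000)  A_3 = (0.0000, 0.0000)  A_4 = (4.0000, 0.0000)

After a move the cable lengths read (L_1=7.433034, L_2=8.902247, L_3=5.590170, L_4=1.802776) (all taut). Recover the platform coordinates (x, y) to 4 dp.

each cable: (A_i−P)·(A_i−P) = L_i²; let k_i = ‖A_i‖²−L_i²
k_1 = 64.0000+64.0000−55.2500 = 72.7500
row 1: 16.0000x + 0.0000y = 88.0000  (k_2=-15.2500)
row 2: 16.0000x + 16.0000y = 104.0000  (k_3=-31.2500)
row 3: 8.0000x + 16.0000y = 60.0000  (k_4=12.7500)
Cramer on rows 1–2 → x = 5.5000, y = 1.0000
check cable 4: ‖A_4−P‖² = 3.2500 ≈ L_4² = 3.2500 ✓

(5.5000, 1.0000)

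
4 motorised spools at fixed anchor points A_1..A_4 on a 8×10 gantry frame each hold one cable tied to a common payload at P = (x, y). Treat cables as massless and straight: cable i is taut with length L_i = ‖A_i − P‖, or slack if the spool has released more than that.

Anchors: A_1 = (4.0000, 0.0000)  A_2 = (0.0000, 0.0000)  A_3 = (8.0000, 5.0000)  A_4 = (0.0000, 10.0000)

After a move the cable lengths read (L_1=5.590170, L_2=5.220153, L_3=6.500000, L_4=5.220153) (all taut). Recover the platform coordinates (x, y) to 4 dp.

expand ‖A_i−P‖²=L_i² and subtract eq 1 (k_i ≔ ‖A_i‖²−L_i²)
k_1 = 16.0000+0.0000−31.2500 = -15.2500
eq1−eq2 → [8.0000  0.0000]·P = 12.0000
eq1−eq3 → [-8.0000  -10.0000]·P = -62.0000
eq1−eq4 → [8.0000  -20.0000]·P = -88.0000
2×2 solve → P = (1.5000, 5.0000)
check cable 4: ‖A_4−P‖² = 27.2500 ≈ L_4² = 27.2500 ✓

(1.5000, 5.0000)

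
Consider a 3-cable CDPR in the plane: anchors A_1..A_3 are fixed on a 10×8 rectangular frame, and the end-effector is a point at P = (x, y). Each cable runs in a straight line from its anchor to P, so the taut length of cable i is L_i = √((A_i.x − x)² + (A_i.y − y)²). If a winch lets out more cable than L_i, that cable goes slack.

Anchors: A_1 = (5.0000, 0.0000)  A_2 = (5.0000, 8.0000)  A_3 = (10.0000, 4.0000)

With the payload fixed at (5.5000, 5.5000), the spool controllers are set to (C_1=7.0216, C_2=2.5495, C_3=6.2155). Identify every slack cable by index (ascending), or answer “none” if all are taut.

1, 3

cable 1: L_1 = ‖A_1−P‖ = 5.5227;  C_1 = 7.0216 → slack
cable 2: L_2 = ‖A_2−P‖ = 2.5495;  C_2 = 2.5495 → taut
cable 3: L_3 = ‖A_3−P‖ = 4.7434;  C_3 = 6.2155 → slack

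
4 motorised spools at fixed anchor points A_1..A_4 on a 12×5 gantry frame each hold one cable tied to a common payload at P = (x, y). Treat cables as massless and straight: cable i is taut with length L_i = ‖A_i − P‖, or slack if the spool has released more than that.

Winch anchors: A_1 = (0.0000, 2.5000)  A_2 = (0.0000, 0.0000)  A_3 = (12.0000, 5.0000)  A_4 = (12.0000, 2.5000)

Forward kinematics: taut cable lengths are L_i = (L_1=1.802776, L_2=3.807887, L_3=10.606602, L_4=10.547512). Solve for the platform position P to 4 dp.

circle eqns → linear via eq_j − eq_1; set q_j = A_j·A_j − L_j²
q_1 = 0.0000+6.2500−3.2500 = 3.0000
0.0000·x + 5.0000·y = q_1−q_2 = 17.5000
-24.0000·x − 5.0000·y = q_1−q_3 = -53.5000
-24.0000·x + 0.0000·y = q_1−q_4 = -36.0000
solve first two rows → x=1.5000, y=3.5000
check cable 4: ‖A_4−P‖² = 111.2500 ≈ L_4² = 111.2500 ✓

(1.5000, 3.5000)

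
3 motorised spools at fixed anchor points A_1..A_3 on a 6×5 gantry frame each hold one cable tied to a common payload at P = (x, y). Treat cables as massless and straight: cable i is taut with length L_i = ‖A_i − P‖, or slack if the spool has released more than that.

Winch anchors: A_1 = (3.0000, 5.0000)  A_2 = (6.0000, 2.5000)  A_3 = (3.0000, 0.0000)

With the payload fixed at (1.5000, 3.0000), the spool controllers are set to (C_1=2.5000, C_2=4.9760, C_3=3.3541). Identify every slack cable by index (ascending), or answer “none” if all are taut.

cable 1: L_1 = ‖A_1−P‖ = 2.5000;  C_1 = 2.5000 → taut
cable 2: L_2 = ‖A_2−P‖ = 4.5277;  C_2 = 4.9760 → slack
cable 3: L_3 = ‖A_3−P‖ = 3.3541;  C_3 = 3.3541 → taut

2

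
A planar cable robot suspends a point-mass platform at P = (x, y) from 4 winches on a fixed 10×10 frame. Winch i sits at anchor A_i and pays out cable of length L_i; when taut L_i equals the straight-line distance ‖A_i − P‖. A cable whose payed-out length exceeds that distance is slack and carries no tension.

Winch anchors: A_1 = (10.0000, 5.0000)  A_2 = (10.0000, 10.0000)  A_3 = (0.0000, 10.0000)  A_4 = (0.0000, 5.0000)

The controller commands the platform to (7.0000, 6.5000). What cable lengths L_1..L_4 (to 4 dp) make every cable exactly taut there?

(3.3541, 4.6098, 7.8262, 7.1589)

cable 1: Δx=3.0000, Δy=-1.5000; L_1 = √(Δx²+Δy²) = 3.3541
cable 2: Δx=3.0000, Δy=3.5000; L_2 = √(Δx²+Δy²) = 4.6098
cable 3: Δx=-7.0000, Δy=3.5000; L_3 = √(Δx²+Δy²) = 7.8262
cable 4: Δx=-7.0000, Δy=-1.5000; L_4 = √(Δx²+Δy²) = 7.1589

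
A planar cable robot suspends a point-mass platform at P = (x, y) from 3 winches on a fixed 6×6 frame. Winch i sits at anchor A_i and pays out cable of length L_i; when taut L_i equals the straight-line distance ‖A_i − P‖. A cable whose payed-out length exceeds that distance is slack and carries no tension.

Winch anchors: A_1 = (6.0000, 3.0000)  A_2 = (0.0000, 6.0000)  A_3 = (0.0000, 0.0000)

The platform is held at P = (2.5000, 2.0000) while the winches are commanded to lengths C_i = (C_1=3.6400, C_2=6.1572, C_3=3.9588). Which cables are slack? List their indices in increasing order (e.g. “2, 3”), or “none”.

i=1: geometric 3.6401 vs commanded 3.6400 ⇒ taut
i=2: geometric 4.7170 vs commanded 6.1572 ⇒ slack
i=3: geometric 3.2016 vs commanded 3.9588 ⇒ slack

2, 3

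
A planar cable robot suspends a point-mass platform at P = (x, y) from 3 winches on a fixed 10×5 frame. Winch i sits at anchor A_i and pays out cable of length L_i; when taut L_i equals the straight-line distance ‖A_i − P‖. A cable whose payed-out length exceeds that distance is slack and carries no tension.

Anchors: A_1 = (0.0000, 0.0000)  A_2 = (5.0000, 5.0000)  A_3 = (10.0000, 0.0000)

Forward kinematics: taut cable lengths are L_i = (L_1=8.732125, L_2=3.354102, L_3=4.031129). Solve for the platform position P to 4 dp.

(8.0000, 3.5000)

each cable: (A_i−P)·(A_i−P) = L_i²; let q_i = ‖A_i‖²−L_i²
q_1 = 0.0000+0.0000−76.2500 = -76.2500
row 1: -10.0000x − 10.0000y = -115.0000  (q_2=38.7500)
row 2: -20.0000x + 0.0000y = -160.0000  (q_3=83.7500)
Cramer on rows 1–2 → x = 8.0000, y = 3.5000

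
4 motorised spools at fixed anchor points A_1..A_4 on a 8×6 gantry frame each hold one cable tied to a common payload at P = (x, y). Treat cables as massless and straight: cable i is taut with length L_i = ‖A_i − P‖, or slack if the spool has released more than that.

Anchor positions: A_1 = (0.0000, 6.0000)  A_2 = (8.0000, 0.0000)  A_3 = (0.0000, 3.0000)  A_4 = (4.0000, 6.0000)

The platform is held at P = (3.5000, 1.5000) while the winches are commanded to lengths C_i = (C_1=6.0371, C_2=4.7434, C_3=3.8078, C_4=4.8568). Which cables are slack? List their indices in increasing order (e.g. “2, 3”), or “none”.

1, 4

cable 1: L_1 = ‖A_1−P‖ = 5.7009;  C_1 = 6.0371 → slack
cable 2: L_2 = ‖A_2−P‖ = 4.7434;  C_2 = 4.7434 → taut
cable 3: L_3 = ‖A_3−P‖ = 3.8079;  C_3 = 3.8078 → taut
cable 4: L_4 = ‖A_4−P‖ = 4.5277;  C_4 = 4.8568 → slack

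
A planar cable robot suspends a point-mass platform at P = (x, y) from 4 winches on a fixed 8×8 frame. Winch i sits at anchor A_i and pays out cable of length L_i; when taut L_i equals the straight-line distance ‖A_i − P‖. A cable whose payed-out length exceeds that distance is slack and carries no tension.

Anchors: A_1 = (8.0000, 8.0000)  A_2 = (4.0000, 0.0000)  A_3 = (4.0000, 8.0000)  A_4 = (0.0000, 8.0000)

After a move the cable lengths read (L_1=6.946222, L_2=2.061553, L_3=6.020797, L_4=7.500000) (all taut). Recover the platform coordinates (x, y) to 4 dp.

circle eqns → linear via eq_j − eq_1; set q_j = A_j·A_j − L_j²
q_1 = 64.0000+64.0000−48.2500 = 79.7500
8.0000·x + 16.0000·y = q_1−q_2 = 68.0000
8.0000·x + 0.0000·y = q_1−q_3 = 36.0000
16.0000·x + 0.0000·y = q_1−q_4 = 72.0000
solve first two rows → x=4.5000, y=2.0000
check cable 4: ‖A_4−P‖² = 56.2500 ≈ L_4² = 56.2500 ✓

(4.5000, 2.0000)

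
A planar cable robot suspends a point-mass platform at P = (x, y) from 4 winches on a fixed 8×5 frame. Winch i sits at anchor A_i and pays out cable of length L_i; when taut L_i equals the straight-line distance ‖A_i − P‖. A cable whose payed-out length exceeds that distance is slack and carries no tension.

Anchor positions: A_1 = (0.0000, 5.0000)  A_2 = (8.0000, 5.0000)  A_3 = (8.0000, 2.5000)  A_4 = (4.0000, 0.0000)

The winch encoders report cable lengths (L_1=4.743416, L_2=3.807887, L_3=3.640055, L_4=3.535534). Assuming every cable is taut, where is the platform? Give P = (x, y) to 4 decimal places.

each cable: (A_i−P)·(A_i−P) = L_i²; let k_i = ‖A_i‖²−L_i²
k_1 = 0.0000+25.0000−22.5000 = 2.5000
row 1: -16.0000x + 0.0000y = -72.0000  (k_2=74.5000)
row 2: -16.0000x + 5.0000y = -54.5000  (k_3=57.0000)
row 3: -8.0000x + 10.0000y = -1.0000  (k_4=3.5000)
Cramer on rows 1–2 → x = 4.5000, y = 3.5000
check cable 4: ‖A_4−P‖² = 12.5000 ≈ L_4² = 12.5000 ✓

(4.5000, 3.5000)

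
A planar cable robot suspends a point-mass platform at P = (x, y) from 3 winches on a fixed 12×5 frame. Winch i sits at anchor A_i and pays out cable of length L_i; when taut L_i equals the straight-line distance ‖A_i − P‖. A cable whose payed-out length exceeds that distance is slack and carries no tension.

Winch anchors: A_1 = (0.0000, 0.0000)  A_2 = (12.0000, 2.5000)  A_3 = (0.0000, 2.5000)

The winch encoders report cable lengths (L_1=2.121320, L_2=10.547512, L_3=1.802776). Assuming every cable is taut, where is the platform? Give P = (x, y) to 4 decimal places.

each cable: (A_i−P)·(A_i−P) = L_i²; let c_i = ‖A_i‖²−L_i²
c_1 = 0.0000+0.0000−4.5000 = -4.5000
row 1: -24.0000x − 5.0000y = -43.5000  (c_2=39.0000)
row 2: 0.0000x − 5.0000y = -7.5000  (c_3=3.0000)
Cramer on rows 1–2 → x = 1.5000, y = 1.5000

(1.5000, 1.5000)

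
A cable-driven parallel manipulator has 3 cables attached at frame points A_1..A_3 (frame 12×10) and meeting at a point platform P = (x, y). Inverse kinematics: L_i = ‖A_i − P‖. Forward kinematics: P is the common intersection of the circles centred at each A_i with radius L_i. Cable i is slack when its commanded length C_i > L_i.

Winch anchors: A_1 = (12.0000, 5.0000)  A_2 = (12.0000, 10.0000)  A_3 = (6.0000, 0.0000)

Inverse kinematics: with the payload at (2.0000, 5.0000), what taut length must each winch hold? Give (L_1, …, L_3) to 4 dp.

L_1: Δ = A_1−P = (10.0000, 0.0000) → ‖Δ‖ = √100.0000 = 10.0000
L_2: Δ = A_2−P = (10.0000, 5.0000) → ‖Δ‖ = √125.0000 = 11.1803
L_3: Δ = A_3−P = (4.0000, -5.0000) → ‖Δ‖ = √41.0000 = 6.4031

(10.0000, 11.1803, 6.4031)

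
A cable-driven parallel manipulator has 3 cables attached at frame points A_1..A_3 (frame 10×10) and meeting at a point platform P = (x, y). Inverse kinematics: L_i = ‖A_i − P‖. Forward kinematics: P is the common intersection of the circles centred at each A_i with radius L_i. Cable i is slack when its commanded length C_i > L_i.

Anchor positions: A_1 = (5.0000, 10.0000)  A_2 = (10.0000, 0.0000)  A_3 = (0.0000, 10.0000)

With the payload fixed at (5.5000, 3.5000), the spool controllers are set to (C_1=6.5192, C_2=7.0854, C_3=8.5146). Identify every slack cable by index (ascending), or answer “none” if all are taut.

2

cable 1: √((-0.5000)²+(6.5000)²)=6.5192, C_1=6.5192: taut
cable 2: √((4.5000)²+(-3.5000)²)=5.7009, C_2=7.0854: slack
cable 3: √((-5.5000)²+(6.5000)²)=8.5147, C_3=8.5146: taut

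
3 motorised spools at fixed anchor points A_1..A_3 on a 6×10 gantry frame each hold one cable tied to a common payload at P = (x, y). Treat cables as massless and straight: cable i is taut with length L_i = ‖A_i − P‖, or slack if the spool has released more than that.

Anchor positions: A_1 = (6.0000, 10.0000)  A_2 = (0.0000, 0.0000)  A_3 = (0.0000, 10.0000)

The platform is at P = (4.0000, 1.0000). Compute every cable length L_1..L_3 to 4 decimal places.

(9.2195, 4.1231, 9.8489)

cable 1: Δx=2.0000, Δy=9.0000; L_1 = √(Δx²+Δy²) = 9.2195
cable 2: Δx=-4.0000, Δy=-1.0000; L_2 = √(Δx²+Δy²) = 4.1231
cable 3: Δx=-4.0000, Δy=9.0000; L_3 = √(Δx²+Δy²) = 9.8489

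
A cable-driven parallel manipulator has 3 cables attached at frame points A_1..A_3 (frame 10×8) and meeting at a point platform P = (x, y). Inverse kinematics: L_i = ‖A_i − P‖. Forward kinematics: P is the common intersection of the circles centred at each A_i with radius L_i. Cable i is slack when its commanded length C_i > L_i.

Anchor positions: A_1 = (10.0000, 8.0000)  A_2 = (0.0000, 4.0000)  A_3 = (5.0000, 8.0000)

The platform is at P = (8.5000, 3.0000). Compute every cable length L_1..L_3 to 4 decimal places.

L_1 = √((10.0000−8.5000)² + (8.0000−3.0000)²) = 5.2202
L_2 = √((0.0000−8.5000)² + (4.0000−3.0000)²) = 8.5586
L_3 = √((5.0000−8.5000)² + (8.0000−3.0000)²) = 6.1033

(5.2202, 8.5586, 6.1033)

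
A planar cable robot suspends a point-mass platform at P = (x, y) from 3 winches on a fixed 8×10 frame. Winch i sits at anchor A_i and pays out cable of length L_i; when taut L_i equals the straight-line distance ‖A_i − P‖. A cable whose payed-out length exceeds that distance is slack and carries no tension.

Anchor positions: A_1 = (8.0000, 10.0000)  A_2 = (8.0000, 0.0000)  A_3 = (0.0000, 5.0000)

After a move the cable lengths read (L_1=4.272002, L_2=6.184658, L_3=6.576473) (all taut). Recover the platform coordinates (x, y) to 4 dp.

expand ‖A_i−P‖²=L_i² and subtract eq 1 (q_i ≔ ‖A_i‖²−L_i²)
q_1 = 64.0000+100.0000−18.2500 = 145.7500
eq1−eq2 → [0.0000  20.0000]·P = 120.0000
eq1−eq3 → [16.0000  10.0000]·P = 164.0000
2×2 solve → P = (6.5000, 6.0000)

(6.5000, 6.0000)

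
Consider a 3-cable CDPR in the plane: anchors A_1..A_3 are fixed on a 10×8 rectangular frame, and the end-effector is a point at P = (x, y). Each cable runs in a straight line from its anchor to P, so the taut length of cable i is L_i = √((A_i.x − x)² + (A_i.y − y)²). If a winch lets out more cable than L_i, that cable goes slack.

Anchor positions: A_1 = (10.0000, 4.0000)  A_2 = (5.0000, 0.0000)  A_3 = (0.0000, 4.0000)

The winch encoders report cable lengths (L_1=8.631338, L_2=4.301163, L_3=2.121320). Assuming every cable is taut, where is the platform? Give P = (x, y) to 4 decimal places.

(1.5000, 2.5000)

each cable: (A_i−P)·(A_i−P) = L_i²; let k_i = ‖A_i‖²−L_i²
k_1 = 100.0000+16.0000−74.5000 = 41.5000
row 1: 10.0000x + 8.0000y = 35.0000  (k_2=6.5000)
row 2: 20.0000x + 0.0000y = 30.0000  (k_3=11.5000)
Cramer on rows 1–2 → x = 1.5000, y = 2.5000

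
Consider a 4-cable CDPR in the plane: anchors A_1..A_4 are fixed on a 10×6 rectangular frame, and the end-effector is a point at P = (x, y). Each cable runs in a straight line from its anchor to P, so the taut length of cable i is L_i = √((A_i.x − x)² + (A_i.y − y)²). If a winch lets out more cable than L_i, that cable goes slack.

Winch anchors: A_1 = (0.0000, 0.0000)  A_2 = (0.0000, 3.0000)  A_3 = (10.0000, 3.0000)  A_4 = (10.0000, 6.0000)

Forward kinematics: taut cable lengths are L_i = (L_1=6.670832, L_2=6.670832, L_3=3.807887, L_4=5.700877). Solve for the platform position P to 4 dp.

(6.5000, 1.5000)

circle eqns → linear via eq_j − eq_1; set c_j = A_j·A_j − L_j²
c_1 = 0.0000+0.0000−44.5000 = -44.5000
0.0000·x − 6.0000·y = c_1−c_2 = -9.0000
-20.0000·x − 6.0000·y = c_1−c_3 = -139.0000
-20.0000·x − 12.0000·y = c_1−c_4 = -148.0000
solve first two rows → x=6.5000, y=1.5000
check cable 4: ‖A_4−P‖² = 32.5000 ≈ L_4² = 32.5000 ✓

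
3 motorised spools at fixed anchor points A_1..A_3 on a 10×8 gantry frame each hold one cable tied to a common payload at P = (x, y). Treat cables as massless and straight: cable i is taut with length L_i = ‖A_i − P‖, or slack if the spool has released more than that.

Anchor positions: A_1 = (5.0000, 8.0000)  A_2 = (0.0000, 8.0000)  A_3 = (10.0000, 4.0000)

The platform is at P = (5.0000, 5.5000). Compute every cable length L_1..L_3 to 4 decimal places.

L_1 = √((5.0000−5.0000)² + (8.0000−5.5000)²) = 2.5000
L_2 = √((0.0000−5.0000)² + (8.0000−5.5000)²) = 5.5902
L_3 = √((10.0000−5.0000)² + (4.0000−5.5000)²) = 5.2202

(2.5000, 5.5902, 5.2202)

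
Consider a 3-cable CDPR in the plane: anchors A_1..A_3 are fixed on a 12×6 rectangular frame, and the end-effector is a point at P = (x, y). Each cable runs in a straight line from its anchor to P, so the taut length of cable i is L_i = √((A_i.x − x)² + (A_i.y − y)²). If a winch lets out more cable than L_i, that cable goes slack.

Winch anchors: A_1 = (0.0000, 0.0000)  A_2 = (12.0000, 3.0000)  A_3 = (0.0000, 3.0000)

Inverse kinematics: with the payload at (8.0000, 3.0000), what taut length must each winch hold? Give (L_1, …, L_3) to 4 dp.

L_1: Δ = A_1−P = (-8.0000, -3.0000) → ‖Δ‖ = √73.0000 = 8.5440
L_2: Δ = A_2−P = (4.0000, 0.0000) → ‖Δ‖ = √16.0000 = 4.0000
L_3: Δ = A_3−P = (-8.0000, 0.0000) → ‖Δ‖ = √64.0000 = 8.0000

(8.5440, 4.0000, 8.0000)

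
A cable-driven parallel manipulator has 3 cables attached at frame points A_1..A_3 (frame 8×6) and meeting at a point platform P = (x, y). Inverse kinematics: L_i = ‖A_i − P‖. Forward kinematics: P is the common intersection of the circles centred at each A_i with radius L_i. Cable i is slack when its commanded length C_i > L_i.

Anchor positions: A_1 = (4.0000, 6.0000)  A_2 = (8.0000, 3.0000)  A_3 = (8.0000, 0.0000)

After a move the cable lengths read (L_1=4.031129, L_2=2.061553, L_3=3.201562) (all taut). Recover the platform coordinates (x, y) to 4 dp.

each cable: (A_i−P)·(A_i−P) = L_i²; let c_i = ‖A_i‖²−L_i²
c_1 = 16.0000+36.0000−16.2500 = 35.7500
row 1: -8.0000x + 6.0000y = -33.0000  (c_2=68.7500)
row 2: -8.0000x + 12.0000y = -18.0000  (c_3=53.7500)
Cramer on rows 1–2 → x = 6.0000, y = 2.5000

(6.0000, 2.5000)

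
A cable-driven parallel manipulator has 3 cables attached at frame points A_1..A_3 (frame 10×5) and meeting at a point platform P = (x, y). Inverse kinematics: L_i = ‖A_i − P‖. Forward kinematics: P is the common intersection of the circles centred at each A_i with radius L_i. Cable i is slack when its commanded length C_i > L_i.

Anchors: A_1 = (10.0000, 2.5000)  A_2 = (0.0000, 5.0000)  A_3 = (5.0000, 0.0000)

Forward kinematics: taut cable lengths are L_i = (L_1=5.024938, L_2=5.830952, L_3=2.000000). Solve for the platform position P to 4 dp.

(5.0000, 2.0000)

each cable: (A_i−P)·(A_i−P) = L_i²; let k_i = ‖A_i‖²−L_i²
k_1 = 100.0000+6.2500−25.2500 = 81.0000
row 1: 20.0000x − 5.0000y = 90.0000  (k_2=-9.0000)
row 2: 10.0000x + 5.0000y = 60.0000  (k_3=21.0000)
Cramer on rows 1–2 → x = 5.0000, y = 2.0000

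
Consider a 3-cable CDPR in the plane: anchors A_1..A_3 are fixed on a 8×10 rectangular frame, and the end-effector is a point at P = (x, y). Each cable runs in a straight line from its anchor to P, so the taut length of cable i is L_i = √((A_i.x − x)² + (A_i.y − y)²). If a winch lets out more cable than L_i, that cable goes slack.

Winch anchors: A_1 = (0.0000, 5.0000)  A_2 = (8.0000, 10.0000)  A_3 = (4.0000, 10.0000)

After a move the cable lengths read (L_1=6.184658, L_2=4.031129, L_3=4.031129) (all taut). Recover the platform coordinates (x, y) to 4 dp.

(6.0000, 6.5000)

expand ‖A_i−P‖²=L_i² and subtract eq 1 (q_i ≔ ‖A_i‖²−L_i²)
q_1 = 0.0000+25.0000−38.2500 = -13.2500
eq1−eq2 → [-16.0000  -10.0000]·P = -161.0000
eq1−eq3 → [-8.0000  -10.0000]·P = -113.0000
2×2 solve → P = (6.0000, 6.5000)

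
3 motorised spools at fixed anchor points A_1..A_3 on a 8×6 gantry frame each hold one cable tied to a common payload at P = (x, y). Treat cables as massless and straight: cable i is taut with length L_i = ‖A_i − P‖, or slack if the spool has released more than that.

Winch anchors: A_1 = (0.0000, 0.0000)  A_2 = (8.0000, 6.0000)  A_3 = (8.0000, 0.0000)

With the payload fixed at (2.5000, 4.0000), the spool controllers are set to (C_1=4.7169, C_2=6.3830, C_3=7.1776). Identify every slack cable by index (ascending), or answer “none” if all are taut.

2, 3

cable 1: √((-2.5000)²+(-4.0000)²)=4.7170, C_1=4.7169: taut
cable 2: √((5.5000)²+(2.0000)²)=5.8523, C_2=6.3830: slack
cable 3: √((5.5000)²+(-4.0000)²)=6.8007, C_3=7.1776: slack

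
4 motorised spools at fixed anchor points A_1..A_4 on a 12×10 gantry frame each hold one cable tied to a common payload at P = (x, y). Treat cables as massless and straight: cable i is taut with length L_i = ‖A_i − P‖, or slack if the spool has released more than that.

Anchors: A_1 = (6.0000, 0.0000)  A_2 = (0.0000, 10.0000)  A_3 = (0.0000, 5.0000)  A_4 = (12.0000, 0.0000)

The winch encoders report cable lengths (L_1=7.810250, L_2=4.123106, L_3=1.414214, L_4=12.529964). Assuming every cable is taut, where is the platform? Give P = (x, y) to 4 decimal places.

(1.0000, 6.0000)

expand ‖A_i−P‖²=L_i² and subtract eq 1 (c_i ≔ ‖A_i‖²−L_i²)
c_1 = 36.0000+0.0000−61.0000 = -25.0000
eq1−eq2 → [12.0000  -20.0000]·P = -108.0000
eq1−eq3 → [12.0000  -10.0000]·P = -48.0000
eq1−eq4 → [-12.0000  0.0000]·P = -12.0000
2×2 solve → P = (1.0000, 6.0000)
check cable 4: ‖A_4−P‖² = 157.0000 ≈ L_4² = 157.0000 ✓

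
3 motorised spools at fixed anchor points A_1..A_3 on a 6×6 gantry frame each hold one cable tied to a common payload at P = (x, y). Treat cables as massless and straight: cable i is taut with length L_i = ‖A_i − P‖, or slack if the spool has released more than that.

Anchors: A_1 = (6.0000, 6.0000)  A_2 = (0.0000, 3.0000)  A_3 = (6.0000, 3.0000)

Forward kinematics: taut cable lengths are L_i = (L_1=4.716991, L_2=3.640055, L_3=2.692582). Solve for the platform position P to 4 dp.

each cable: (A_i−P)·(A_i−P) = L_i²; let q_i = ‖A_i‖²−L_i²
q_1 = 36.0000+36.0000−22.2500 = 49.7500
row 1: 12.0000x + 6.0000y = 54.0000  (q_2=-4.2500)
row 2: 0.0000x + 6.0000y = 12.0000  (q_3=37.7500)
Cramer on rows 1–2 → x = 3.5000, y = 2.0000

(3.5000, 2.0000)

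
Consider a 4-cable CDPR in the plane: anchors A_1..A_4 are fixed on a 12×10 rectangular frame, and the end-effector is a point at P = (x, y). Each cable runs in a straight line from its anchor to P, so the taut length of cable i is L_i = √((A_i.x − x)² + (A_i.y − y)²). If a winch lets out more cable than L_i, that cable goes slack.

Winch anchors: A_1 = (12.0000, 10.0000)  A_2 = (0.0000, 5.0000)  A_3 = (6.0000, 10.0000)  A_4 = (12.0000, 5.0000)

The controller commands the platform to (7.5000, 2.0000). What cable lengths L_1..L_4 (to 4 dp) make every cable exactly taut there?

L_1 = √((12.0000−7.5000)² + (10.0000−2.0000)²) = 9.1788
L_2 = √((0.0000−7.5000)² + (5.0000−2.0000)²) = 8.0777
L_3 = √((6.0000−7.5000)² + (10.0000−2.0000)²) = 8.1394
L_4 = √((12.0000−7.5000)² + (5.0000−2.0000)²) = 5.4083

(9.1788, 8.0777, 8.1394, 5.4083)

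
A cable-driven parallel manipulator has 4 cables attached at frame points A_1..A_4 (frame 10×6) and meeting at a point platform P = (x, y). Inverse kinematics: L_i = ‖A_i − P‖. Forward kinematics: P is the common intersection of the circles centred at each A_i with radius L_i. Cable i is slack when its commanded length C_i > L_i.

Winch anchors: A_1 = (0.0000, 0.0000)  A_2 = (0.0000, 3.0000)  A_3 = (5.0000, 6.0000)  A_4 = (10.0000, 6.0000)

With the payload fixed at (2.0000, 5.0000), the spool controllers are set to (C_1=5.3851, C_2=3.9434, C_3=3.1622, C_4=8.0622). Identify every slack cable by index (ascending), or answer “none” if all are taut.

cable 1: √((-2.0000)²+(-5.0000)²)=5.3852, C_1=5.3851: taut
cable 2: √((-2.0000)²+(-2.0000)²)=2.8284, C_2=3.9434: slack
cable 3: √((3.0000)²+(1.0000)²)=3.1623, C_3=3.1622: taut
cable 4: √((8.0000)²+(1.0000)²)=8.0623, C_4=8.0622: taut

2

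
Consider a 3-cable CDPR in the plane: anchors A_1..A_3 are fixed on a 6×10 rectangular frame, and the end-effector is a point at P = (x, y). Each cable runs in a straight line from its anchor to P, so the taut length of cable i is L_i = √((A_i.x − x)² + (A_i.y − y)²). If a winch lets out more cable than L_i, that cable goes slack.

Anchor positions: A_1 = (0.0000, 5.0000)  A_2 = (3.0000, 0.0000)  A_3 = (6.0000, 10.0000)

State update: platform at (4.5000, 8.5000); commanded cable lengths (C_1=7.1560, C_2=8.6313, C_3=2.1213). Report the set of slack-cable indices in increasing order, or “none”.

1

i=1: geometric 5.7009 vs commanded 7.1560 ⇒ slack
i=2: geometric 8.6313 vs commanded 8.6313 ⇒ taut
i=3: geometric 2.1213 vs commanded 2.1213 ⇒ taut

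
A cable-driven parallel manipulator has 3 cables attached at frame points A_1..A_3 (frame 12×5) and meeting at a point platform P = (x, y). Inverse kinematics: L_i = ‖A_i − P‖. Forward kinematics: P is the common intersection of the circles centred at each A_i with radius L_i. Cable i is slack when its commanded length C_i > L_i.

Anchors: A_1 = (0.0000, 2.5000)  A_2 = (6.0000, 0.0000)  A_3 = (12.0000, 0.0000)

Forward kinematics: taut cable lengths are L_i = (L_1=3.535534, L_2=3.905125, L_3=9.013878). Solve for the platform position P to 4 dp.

each cable: (A_i−P)·(A_i−P) = L_i²; let q_i = ‖A_i‖²−L_i²
q_1 = 0.0000+6.2500−12.5000 = -6.2500
row 1: -12.0000x + 5.0000y = -27.0000  (q_2=20.7500)
row 2: -24.0000x + 5.0000y = -69.0000  (q_3=62.7500)
Cramer on rows 1–2 → x = 3.5000, y = 3.0000

(3.5000, 3.0000)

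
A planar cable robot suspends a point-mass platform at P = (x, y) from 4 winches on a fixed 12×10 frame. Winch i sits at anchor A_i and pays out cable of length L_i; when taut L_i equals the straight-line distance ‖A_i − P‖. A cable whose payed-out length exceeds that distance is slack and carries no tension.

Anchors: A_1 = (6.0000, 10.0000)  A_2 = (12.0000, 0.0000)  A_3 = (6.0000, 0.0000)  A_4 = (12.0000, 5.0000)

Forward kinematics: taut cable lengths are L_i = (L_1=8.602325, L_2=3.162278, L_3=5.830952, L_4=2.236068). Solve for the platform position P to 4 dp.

(11.0000, 3.0000)

circle eqns → linear via eq_j − eq_1; set c_j = A_j·A_j − L_j²
c_1 = 36.0000+100.0000−74.0000 = 62.0000
-12.0000·x + 20.0000·y = c_1−c_2 = -72.0000
0.0000·x + 20.0000·y = c_1−c_3 = 60.0000
-12.0000·x + 10.0000·y = c_1−c_4 = -102.0000
solve first two rows → x=11.0000, y=3.0000
check cable 4: ‖A_4−P‖² = 5.0000 ≈ L_4² = 5.0000 ✓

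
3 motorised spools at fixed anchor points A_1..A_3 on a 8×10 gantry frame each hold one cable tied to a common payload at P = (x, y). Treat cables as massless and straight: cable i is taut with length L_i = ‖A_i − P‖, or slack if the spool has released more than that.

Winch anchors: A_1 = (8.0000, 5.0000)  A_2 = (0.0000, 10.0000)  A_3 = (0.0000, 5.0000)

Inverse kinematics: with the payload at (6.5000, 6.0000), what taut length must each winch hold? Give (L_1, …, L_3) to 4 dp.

L_1 = √((8.0000−6.5000)² + (5.0000−6.0000)²) = 1.8028
L_2 = √((0.0000−6.5000)² + (10.0000−6.0000)²) = 7.6322
L_3 = √((0.0000−6.5000)² + (5.0000−6.0000)²) = 6.5765

(1.8028, 7.6322, 6.5765)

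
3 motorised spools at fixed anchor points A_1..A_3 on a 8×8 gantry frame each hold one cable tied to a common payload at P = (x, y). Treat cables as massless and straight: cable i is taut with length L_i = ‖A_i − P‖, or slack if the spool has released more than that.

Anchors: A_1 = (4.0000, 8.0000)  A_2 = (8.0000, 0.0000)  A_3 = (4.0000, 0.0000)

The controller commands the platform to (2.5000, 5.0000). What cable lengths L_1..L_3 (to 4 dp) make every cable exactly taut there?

(3.3541, 7.4330, 5.2202)

L_1 = √((4.0000−2.5000)² + (8.0000−5.0000)²) = 3.3541
L_2 = √((8.0000−2.5000)² + (0.0000−5.0000)²) = 7.4330
L_3 = √((4.0000−2.5000)² + (0.0000−5.0000)²) = 5.2202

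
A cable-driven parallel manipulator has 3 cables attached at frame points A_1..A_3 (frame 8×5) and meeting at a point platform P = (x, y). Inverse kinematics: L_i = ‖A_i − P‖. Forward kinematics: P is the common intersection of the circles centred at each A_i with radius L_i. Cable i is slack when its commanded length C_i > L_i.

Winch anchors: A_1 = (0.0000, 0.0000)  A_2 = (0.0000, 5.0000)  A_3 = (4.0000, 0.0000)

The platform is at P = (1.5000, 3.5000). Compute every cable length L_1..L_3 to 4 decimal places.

(3.8079, 2.1213, 4.3012)

cable 1: Δx=-1.5000, Δy=-3.5000; L_1 = √(Δx²+Δy²) = 3.8079
cable 2: Δx=-1.5000, Δy=1.5000; L_2 = √(Δx²+Δy²) = 2.1213
cable 3: Δx=2.5000, Δy=-3.5000; L_3 = √(Δx²+Δy²) = 4.3012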